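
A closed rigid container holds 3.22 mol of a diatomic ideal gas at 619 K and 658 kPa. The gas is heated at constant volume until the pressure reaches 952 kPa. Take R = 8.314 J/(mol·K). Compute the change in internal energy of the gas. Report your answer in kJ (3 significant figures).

ΔU ≈ 18.5 kJ

Constant volume ⇒ W = 0, so Q = ΔU = nCᵥΔT with Cᵥ = 5R/2 = 20.79 J/(mol·K).
At constant V, T₂/T₁ = P₂/P₁ ⇒ ΔT = T₁(P₂/P₁ − 1) = 619·(952/658 − 1) = 276.6 K.
ΔU = (3.22)(20.79)(276.6) = 18510 J.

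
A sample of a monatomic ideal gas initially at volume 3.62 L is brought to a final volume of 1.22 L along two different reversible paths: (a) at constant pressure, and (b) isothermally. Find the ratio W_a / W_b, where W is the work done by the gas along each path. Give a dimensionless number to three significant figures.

Path (a) isobaric: W = P₁(V₂ − V₁) → W_a/(P₁V₁) = -0.663.
Path (b) isothermal: W = P₁V₁ ln(V₂/V₁) → W_b/(P₁V₁) = -1.088.
W_a / W_b = -0.663 / -1.088 = 0.6096.

W_a / W_b ≈ 0.610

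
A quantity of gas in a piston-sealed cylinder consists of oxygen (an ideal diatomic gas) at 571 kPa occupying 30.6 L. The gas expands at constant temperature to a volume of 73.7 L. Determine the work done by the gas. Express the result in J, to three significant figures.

W ≈ 15400 J

Isothermal: W = nRT ln(V₂/V₁) = P₁V₁ ln(V₂/V₁).
P₁V₁ = (571 kPa)(30.6 L) = 17473 J.
W = 17473 × ln(73.7/30.6) = 17473 × 0.879
W_by_gas = 15358 J.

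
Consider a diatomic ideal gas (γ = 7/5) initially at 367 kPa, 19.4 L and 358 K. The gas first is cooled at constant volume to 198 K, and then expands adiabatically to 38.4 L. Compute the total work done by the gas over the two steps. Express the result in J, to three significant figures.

Step 1 (isochoric): W = 0 (constant volume).
After step 1: P = 203 kPa (V unchanged).
Step 2 (adiabatic): W = (P₁V₁ − P₂V₂)/(γ−1) = (3938 − 2997)/0.4 = 2353 J.
W_total = 0 + 2353 = 2353 J.

W_total ≈ 2350 J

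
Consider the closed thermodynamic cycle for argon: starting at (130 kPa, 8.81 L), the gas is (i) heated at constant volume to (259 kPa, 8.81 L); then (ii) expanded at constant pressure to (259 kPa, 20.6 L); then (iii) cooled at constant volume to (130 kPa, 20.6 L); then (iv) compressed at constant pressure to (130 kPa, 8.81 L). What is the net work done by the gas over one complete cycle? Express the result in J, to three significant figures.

Constant-volume legs do no work.
W(ii) = (259)(20.6 − 8.81) = 3054 J; W(iv) = (130)(8.81 − 20.6) = -1533 J.
W_net = 3054 − 1533 = 1521 J (the clockwise enclosed area).

W_net ≈ 1520 J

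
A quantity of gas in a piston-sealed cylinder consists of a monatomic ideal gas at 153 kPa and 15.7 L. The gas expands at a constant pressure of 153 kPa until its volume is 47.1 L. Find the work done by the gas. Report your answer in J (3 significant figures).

W ≈ 4800 J

Isobaric: W = P ΔV.
W = (153 kPa)(47.1 − 15.7 L) = (153)(31.4) = 4804 J.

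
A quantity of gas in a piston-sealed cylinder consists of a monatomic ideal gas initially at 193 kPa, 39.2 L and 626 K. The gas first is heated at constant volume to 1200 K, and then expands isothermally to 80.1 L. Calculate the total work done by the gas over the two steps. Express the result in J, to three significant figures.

W_total ≈ 10400 J

Step 1 (isochoric): W = 0 (constant volume).
After step 1: P = 370 kPa (V unchanged).
Step 2 (isothermal): W = P₁V₁ ln(V₂/V₁) = (14503) ln(80.1/39.2) = 10364 J.
W_total = 0 + 10364 = 10364 J.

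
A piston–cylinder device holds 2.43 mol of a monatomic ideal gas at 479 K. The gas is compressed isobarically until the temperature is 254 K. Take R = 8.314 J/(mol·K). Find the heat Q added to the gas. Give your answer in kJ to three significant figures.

Q ≈ -11.4 kJ

Isobaric: W = nRΔT = (2.43)(8.314)(-225) = -4546 J.
ΔU = nCᵥΔT with Cᵥ = 3R/2: ΔU = (2.43)(12.47)(-225) = -6819 J.
Q = ΔU + W = -6819 − 4546 = -11364 J.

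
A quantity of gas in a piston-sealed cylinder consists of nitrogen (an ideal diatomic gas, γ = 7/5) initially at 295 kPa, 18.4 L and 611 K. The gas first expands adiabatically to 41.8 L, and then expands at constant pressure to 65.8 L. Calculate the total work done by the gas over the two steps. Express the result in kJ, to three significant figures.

W_total ≈ 6.04 kJ

Step 1 (adiabatic): W = (P₁V₁ − P₂V₂)/(γ−1) = (5428 − 3909)/0.4 = 3797 J.
After step 1: P = 93.52 kPa, V = 41.8 L, T = 440 K.
Step 2 (isobaric): W = PΔV = (93.52 kPa)(65.8 − 41.8 L) = 2245 J.
W_total = 3797 + 2245 = 6041 J.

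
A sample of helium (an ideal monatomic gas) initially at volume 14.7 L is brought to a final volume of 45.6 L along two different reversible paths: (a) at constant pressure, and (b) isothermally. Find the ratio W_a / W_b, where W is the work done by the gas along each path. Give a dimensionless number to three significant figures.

W_a / W_b ≈ 1.86

Path (a) isobaric: W = P₁(V₂ − V₁) → W_a/(P₁V₁) = 2.102.
Path (b) isothermal: W = P₁V₁ ln(V₂/V₁) → W_b/(P₁V₁) = 1.132.
W_a / W_b = 2.102 / 1.132 = 1.857.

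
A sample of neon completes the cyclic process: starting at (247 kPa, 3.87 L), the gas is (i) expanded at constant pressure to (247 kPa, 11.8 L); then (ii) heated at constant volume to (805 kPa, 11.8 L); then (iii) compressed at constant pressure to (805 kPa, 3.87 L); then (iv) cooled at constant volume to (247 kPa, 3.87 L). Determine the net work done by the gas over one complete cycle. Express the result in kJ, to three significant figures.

W_net ≈ -4.42 kJ

Constant-volume legs do no work.
W(i) = (247)(11.8 − 3.87) = 1959 J; W(iii) = (805)(3.87 − 11.8) = -6384 J.
W_net = 1959 − 6384 = -4425 J (the counter-clockwise enclosed area).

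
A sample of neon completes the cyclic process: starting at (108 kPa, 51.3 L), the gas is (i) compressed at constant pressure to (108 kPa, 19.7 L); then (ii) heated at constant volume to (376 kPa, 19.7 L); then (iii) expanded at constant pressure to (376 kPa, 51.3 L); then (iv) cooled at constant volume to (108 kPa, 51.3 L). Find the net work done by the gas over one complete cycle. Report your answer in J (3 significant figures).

W_net ≈ 8470 J

Constant-volume legs do no work.
W(i) = (108)(19.7 − 51.3) = -3413 J; W(iii) = (376)(51.3 − 19.7) = 11882 J.
W_net = -3413 + 11882 = 8469 J (the clockwise enclosed area).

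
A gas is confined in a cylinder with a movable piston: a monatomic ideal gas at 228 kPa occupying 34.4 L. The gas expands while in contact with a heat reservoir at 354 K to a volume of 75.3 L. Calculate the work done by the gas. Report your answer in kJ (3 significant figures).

Isothermal: W = nRT ln(V₂/V₁) = P₁V₁ ln(V₂/V₁).
P₁V₁ = (228 kPa)(34.4 L) = 7843 J.
W = 7843 × ln(75.3/34.4) = 7843 × 0.7834
W_by_gas = 6145 J.

W ≈ 6.14 kJ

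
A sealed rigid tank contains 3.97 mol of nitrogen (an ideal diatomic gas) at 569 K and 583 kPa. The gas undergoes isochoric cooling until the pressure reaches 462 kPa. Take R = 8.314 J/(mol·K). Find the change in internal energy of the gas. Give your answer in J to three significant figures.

ΔU ≈ -9740 J

Constant volume ⇒ W = 0, so Q = ΔU = nCᵥΔT with Cᵥ = 5R/2 = 20.79 J/(mol·K).
At constant V, T₂/T₁ = P₂/P₁ ⇒ ΔT = T₁(P₂/P₁ − 1) = 569·(462/583 − 1) = -118.1 K.
ΔU = (3.97)(20.79)(-118.1) = -9745 J.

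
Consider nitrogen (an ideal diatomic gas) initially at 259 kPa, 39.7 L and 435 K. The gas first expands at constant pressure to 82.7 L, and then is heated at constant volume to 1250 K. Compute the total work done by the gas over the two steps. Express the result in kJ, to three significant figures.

Step 1 (isobaric): W = PΔV = (259 kPa)(82.7 − 39.7 L) = 11137 J.
Step 2 (isochoric): W = 0 (constant volume).
W_total = 11137 + 0 = 11137 J.

W_total ≈ 11.1 kJ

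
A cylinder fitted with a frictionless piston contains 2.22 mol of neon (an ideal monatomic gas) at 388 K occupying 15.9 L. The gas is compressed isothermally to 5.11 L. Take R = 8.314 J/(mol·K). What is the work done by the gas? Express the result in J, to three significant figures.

W ≈ -8130 J

Isothermal: W = nRT ln(V₂/V₁).
W = (2.22)(8.314)(388) × ln(5.11/15.9)
  = 7161 × -1.135
W_by_gas = -8129 J.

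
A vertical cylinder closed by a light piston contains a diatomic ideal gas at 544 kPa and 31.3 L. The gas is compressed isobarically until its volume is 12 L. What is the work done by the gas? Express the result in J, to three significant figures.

W ≈ -10500 J

Isobaric: W = P ΔV.
W = (544 kPa)(12 − 31.3 L) = (544)(-19.3) = -10499 J.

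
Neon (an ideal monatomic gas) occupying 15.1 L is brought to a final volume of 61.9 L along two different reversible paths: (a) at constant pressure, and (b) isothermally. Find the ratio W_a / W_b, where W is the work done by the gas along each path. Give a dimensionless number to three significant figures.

W_a / W_b ≈ 2.20

Path (a) isobaric: W = P₁(V₂ − V₁) → W_a/(P₁V₁) = 3.099.
Path (b) isothermal: W = P₁V₁ ln(V₂/V₁) → W_b/(P₁V₁) = 1.411.
W_a / W_b = 3.099 / 1.411 = 2.197.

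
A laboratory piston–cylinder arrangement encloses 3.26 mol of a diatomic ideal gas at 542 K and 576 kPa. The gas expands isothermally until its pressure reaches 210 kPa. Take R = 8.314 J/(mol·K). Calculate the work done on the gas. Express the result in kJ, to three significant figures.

Isothermal process: W = nRT ln(V₂/V₁) = nRT ln(P₁/P₂).
W = (3.26)(8.314)(542) × ln(576/210)
  = 14690 × ln(2.743) = 14690 × 1.009
W_by_gas = 14822 J; work on gas = −W_by = -14822 J.

W ≈ -14.8 kJ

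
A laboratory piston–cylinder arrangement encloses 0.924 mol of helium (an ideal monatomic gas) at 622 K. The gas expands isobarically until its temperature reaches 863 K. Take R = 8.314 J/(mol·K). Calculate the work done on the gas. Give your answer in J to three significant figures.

W ≈ -1850 J

Isobaric: W = P ΔV = nR ΔT.
W = (0.924)(8.314)(863 − 622) = 1851 J.
Work on gas = −W_by = -1851 J.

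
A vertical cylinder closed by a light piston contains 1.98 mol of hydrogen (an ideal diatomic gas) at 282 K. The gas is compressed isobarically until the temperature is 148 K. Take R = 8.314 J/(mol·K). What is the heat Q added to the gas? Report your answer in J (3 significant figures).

Q ≈ -7720 J

Isobaric: W = nRΔT = (1.98)(8.314)(-134) = -2206 J.
ΔU = nCᵥΔT with Cᵥ = 5R/2: ΔU = (1.98)(20.79)(-134) = -5515 J.
Q = ΔU + W = -5515 − 2206 = -7721 J.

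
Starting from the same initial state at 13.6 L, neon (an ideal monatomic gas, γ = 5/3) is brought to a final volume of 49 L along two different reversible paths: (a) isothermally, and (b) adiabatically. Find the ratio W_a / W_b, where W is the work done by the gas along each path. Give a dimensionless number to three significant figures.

W_a / W_b ≈ 1.49

Path (a) isothermal: W = P₁V₁ ln(V₂/V₁) → W_a/(P₁V₁) = 1.282.
Path (b) adiabatic: W = P₁V₁(1 − (V₁/V₂)^(γ−1))/(γ−1) → W_b/(P₁V₁) = 0.8618.
W_a / W_b = 1.282 / 0.8618 = 1.487.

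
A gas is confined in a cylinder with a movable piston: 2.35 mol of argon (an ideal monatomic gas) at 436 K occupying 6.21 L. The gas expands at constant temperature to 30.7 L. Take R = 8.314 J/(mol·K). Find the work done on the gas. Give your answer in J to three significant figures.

W ≈ -13600 J

Isothermal: W = nRT ln(V₂/V₁).
W = (2.35)(8.314)(436) × ln(30.7/6.21)
  = 8519 × 1.598
W_by_gas = 13613 J; work on gas = −W_by = -13613 J.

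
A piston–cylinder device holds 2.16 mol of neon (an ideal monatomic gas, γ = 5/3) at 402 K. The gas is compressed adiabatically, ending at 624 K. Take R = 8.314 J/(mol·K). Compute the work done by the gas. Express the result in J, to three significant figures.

W ≈ -5980 J

Adiabatic ⇒ Q = 0, so W_by = −ΔU = nCᵥ(T₁ − T₂).
Cᵥ = 3R/2 = 12.47 J/(mol·K).
W = (2.16)(12.47)(402 − 624) = -5980 J.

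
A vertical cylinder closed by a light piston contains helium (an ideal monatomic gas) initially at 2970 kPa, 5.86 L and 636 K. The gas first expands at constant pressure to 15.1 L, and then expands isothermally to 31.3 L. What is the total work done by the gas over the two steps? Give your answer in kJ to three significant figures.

Step 1 (isobaric): W = PΔV = (2970 kPa)(15.1 − 5.86 L) = 27443 J.
After step 1: P = 2970 kPa, V = 15.1 L, T = 1639 K.
Step 2 (isothermal): W = P₁V₁ ln(V₂/V₁) = (44847) ln(31.3/15.1) = 32690 J.
W_total = 27443 + 32690 = 60133 J.

W_total ≈ 60.1 kJ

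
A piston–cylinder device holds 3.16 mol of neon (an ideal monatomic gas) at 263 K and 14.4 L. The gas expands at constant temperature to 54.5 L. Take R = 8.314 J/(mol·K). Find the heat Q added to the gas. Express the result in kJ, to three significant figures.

Q ≈ 9.20 kJ

Isothermal ⇒ ΔU = 0, so Q = W = nRT ln(V₂/V₁).
Q = (3.16)(8.314)(263) ln(54.5/14.4) = 6910 × 1.331 = 9196 J.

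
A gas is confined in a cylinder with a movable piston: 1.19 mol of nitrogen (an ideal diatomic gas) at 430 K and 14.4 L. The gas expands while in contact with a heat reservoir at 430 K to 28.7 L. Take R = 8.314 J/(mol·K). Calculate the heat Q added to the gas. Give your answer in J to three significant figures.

Isothermal ⇒ ΔU = 0, so Q = W = nRT ln(V₂/V₁).
Q = (1.19)(8.314)(430) ln(28.7/14.4) = 4254 × 0.6897 = 2934 J.

Q ≈ 2930 J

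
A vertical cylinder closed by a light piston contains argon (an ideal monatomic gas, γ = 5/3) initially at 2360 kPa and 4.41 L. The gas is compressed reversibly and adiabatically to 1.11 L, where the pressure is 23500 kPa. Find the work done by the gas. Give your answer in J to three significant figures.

W ≈ -23500 J

Adiabatic: W = (P₁V₁ − P₂V₂)/(γ − 1) with γ = 5/3.
P₁V₁ = 10408 J, P₂V₂ = 26085 J.
W = (10408 − 26085) / 0.6667 = -23516 J.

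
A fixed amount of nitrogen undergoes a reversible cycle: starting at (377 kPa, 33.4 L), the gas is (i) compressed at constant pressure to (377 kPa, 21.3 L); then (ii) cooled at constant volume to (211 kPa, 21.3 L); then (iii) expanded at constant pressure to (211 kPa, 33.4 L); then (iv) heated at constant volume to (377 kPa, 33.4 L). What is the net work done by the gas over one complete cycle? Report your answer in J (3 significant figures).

W_net ≈ -2010 J

Constant-volume legs do no work.
W(i) = (377)(21.3 − 33.4) = -4562 J; W(iii) = (211)(33.4 − 21.3) = 2553 J.
W_net = -4562 + 2553 = -2009 J (the counter-clockwise enclosed area).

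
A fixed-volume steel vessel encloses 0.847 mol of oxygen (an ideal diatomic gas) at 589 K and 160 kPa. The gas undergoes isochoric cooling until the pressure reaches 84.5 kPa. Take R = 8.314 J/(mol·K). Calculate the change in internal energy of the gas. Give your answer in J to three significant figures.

Constant volume ⇒ W = 0, so Q = ΔU = nCᵥΔT with Cᵥ = 5R/2 = 20.79 J/(mol·K).
At constant V, T₂/T₁ = P₂/P₁ ⇒ ΔT = T₁(P₂/P₁ − 1) = 589·(84.5/160 − 1) = -277.9 K.
ΔU = (0.847)(20.79)(-277.9) = -4893 J.

ΔU ≈ -4890 J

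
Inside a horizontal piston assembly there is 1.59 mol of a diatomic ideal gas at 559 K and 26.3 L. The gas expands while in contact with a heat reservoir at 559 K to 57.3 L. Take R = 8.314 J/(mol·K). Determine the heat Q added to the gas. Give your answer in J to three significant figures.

Q ≈ 5750 J

Isothermal ⇒ ΔU = 0, so Q = W = nRT ln(V₂/V₁).
Q = (1.59)(8.314)(559) ln(57.3/26.3) = 7390 × 0.7787 = 5754 J.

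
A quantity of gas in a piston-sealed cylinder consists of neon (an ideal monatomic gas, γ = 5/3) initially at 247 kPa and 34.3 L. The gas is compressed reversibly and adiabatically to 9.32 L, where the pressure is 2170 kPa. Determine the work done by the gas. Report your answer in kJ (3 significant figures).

W ≈ -17.6 kJ

Adiabatic: W = (P₁V₁ − P₂V₂)/(γ − 1) with γ = 5/3.
P₁V₁ = 8472 J, P₂V₂ = 20224 J.
W = (8472 − 20224) / 0.6667 = -17628 J.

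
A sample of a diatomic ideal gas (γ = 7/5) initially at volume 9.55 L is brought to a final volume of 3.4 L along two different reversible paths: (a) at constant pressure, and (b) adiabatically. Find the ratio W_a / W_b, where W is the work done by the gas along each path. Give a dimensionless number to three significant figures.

W_a / W_b ≈ 0.504

Path (a) isobaric: W = P₁(V₂ − V₁) → W_a/(P₁V₁) = -0.644.
Path (b) adiabatic: W = P₁V₁(1 − (V₁/V₂)^(γ−1))/(γ−1) → W_b/(P₁V₁) = -1.279.
W_a / W_b = -0.644 / -1.279 = 0.5036.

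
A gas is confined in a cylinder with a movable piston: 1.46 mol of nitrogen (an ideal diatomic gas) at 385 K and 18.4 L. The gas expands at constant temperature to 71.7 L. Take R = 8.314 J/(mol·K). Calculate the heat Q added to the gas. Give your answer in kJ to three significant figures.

Isothermal ⇒ ΔU = 0, so Q = W = nRT ln(V₂/V₁).
Q = (1.46)(8.314)(385) ln(71.7/18.4) = 4673 × 1.36 = 6356 J.

Q ≈ 6.36 kJ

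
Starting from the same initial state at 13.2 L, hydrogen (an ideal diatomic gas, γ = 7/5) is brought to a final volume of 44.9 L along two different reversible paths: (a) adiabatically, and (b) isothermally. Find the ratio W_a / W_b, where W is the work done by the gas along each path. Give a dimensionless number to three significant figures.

W_a / W_b ≈ 0.791

Path (a) adiabatic: W = P₁V₁(1 − (V₁/V₂)^(γ−1))/(γ−1) → W_a/(P₁V₁) = 0.968.
Path (b) isothermal: W = P₁V₁ ln(V₂/V₁) → W_b/(P₁V₁) = 1.224.
W_a / W_b = 0.968 / 1.224 = 0.7907.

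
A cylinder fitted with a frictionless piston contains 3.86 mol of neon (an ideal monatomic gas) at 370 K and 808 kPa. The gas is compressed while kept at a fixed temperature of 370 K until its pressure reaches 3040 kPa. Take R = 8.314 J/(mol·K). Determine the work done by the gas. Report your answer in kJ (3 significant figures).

Isothermal process: W = nRT ln(V₂/V₁) = nRT ln(P₁/P₂).
W = (3.86)(8.314)(370) × ln(808/3040)
  = 11874 × ln(0.2658) = 11874 × -1.325
W_by_gas = -15734 J.

W ≈ -15.7 kJ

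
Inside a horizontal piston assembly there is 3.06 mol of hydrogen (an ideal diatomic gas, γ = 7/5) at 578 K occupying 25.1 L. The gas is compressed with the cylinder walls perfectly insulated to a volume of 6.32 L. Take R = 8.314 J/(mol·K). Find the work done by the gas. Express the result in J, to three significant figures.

Adiabatic: TV^(γ−1) = const with γ = 7/5.
T₂ = T₁ (V₁/V₂)^(γ−1) = 578 × (25.1/6.32)^0.4 = 578 × 1.736 = 1003 K.
W_by = nCᵥ(T₁ − T₂) = (3.06)(20.79)(578 − 1003) = -27062 J.

W ≈ -27100 J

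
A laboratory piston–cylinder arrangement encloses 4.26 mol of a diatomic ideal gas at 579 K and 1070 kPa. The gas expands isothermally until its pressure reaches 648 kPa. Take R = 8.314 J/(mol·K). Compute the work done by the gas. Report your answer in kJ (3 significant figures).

Isothermal process: W = nRT ln(V₂/V₁) = nRT ln(P₁/P₂).
W = (4.26)(8.314)(579) × ln(1070/648)
  = 20507 × ln(1.651) = 20507 × 0.5015
W_by_gas = 10285 J.

W ≈ 10.3 kJ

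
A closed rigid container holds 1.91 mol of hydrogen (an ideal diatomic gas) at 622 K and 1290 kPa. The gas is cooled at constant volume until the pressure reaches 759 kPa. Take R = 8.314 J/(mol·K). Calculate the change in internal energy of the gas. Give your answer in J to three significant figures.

Constant volume ⇒ W = 0, so Q = ΔU = nCᵥΔT with Cᵥ = 5R/2 = 20.79 J/(mol·K).
At constant V, T₂/T₁ = P₂/P₁ ⇒ ΔT = T₁(P₂/P₁ − 1) = 622·(759/1290 − 1) = -256 K.
ΔU = (1.91)(20.79)(-256) = -10164 J.

ΔU ≈ -10200 J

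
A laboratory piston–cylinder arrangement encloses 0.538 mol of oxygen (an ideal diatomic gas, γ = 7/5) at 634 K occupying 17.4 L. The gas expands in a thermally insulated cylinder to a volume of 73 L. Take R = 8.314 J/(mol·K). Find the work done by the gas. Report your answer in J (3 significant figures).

Adiabatic: TV^(γ−1) = const with γ = 7/5.
T₂ = T₁ (V₁/V₂)^(γ−1) = 634 × (17.4/73)^0.4 = 634 × 0.5635 = 357.3 K.
W_by = nCᵥ(T₁ − T₂) = (0.538)(20.79)(634 − 357.3) = 3095 J.

W ≈ 3090 J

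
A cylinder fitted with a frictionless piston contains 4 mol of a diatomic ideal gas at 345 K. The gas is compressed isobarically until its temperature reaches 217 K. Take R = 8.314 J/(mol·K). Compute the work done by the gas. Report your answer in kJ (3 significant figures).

W ≈ -4.26 kJ

Isobaric: W = P ΔV = nR ΔT.
W = (4)(8.314)(217 − 345) = -4257 J.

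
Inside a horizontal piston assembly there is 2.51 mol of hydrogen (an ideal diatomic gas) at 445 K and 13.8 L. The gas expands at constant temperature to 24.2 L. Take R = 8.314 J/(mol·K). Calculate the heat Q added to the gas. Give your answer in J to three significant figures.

Q ≈ 5220 J

Isothermal ⇒ ΔU = 0, so Q = W = nRT ln(V₂/V₁).
Q = (2.51)(8.314)(445) ln(24.2/13.8) = 9286 × 0.5617 = 5216 J.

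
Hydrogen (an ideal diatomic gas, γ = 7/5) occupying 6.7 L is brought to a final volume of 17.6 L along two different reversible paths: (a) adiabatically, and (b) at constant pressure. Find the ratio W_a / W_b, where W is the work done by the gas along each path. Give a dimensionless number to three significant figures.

W_a / W_b ≈ 0.492

Path (a) adiabatic: W = P₁V₁(1 − (V₁/V₂)^(γ−1))/(γ−1) → W_a/(P₁V₁) = 0.8011.
Path (b) isobaric: W = P₁(V₂ − V₁) → W_b/(P₁V₁) = 1.627.
W_a / W_b = 0.8011 / 1.627 = 0.4924.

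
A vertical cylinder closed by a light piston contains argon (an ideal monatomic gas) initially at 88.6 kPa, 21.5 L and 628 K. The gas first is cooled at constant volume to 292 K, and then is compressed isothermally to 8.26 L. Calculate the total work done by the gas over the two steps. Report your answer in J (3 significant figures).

W_total ≈ -847 J

Step 1 (isochoric): W = 0 (constant volume).
After step 1: P = 41.2 kPa (V unchanged).
Step 2 (isothermal): W = P₁V₁ ln(V₂/V₁) = (885.7) ln(8.26/21.5) = -847.3 J.
W_total = 0 − 847.3 = -847.3 J.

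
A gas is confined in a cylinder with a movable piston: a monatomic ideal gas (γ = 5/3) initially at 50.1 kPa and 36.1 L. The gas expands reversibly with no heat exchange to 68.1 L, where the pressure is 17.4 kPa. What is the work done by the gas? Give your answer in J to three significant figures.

W ≈ 936 J

Adiabatic: W = (P₁V₁ − P₂V₂)/(γ − 1) with γ = 5/3.
P₁V₁ = 1809 J, P₂V₂ = 1185 J.
W = (1809 − 1185) / 0.6667 = 935.5 J.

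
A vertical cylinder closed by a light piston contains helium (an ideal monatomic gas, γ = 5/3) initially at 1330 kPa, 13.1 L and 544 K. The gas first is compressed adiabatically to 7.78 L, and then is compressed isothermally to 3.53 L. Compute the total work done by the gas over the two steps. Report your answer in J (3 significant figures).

Step 1 (adiabatic): W = (P₁V₁ − P₂V₂)/(γ−1) = (17423 − 24659)/0.667 = -10855 J.
After step 1: P = 3170 kPa, V = 7.78 L, T = 769.9 K.
Step 2 (isothermal): W = P₁V₁ ln(V₂/V₁) = (24659) ln(3.53/7.78) = -19487 J.
W_total = -10855 − 19487 = -30342 J.

W_total ≈ -30300 J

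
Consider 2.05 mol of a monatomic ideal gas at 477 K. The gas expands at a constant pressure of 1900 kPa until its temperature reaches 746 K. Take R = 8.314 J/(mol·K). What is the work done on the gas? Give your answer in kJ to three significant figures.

Isobaric: W = P ΔV = nR ΔT.
W = (2.05)(8.314)(746 − 477) = 4585 J.
Work on gas = −W_by = -4585 J.

W ≈ -4.58 kJ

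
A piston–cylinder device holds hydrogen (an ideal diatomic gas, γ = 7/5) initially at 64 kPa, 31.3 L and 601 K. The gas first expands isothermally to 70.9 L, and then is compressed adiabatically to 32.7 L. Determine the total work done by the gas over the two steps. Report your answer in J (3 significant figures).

Step 1 (isothermal): W = P₁V₁ ln(V₂/V₁) = (2003) ln(70.9/31.3) = 1638 J.
After step 1: P = 28.25 kPa, V = 70.9 L, T = 601 K.
Step 2 (adiabatic): W = (P₁V₁ − P₂V₂)/(γ−1) = (2003 − 2730)/0.4 = -1817 J.
W_total = 1638 − 1817 = -179.1 J.

W_total ≈ -179 J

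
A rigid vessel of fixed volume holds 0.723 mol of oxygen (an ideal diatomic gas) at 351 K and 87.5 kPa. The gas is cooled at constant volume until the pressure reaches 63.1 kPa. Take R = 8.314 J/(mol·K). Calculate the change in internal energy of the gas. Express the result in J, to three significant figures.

Constant volume ⇒ W = 0, so Q = ΔU = nCᵥΔT with Cᵥ = 5R/2 = 20.79 J/(mol·K).
At constant V, T₂/T₁ = P₂/P₁ ⇒ ΔT = T₁(P₂/P₁ − 1) = 351·(63.1/87.5 − 1) = -97.88 K.
ΔU = (0.723)(20.79)(-97.88) = -1471 J.

ΔU ≈ -1470 J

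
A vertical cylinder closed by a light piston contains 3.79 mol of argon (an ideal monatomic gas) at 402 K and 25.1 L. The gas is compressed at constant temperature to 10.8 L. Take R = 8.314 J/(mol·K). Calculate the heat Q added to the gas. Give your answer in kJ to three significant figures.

Isothermal ⇒ ΔU = 0, so Q = W = nRT ln(V₂/V₁).
Q = (3.79)(8.314)(402) ln(10.8/25.1) = 12667 × -0.8433 = -10682 J.

Q ≈ -10.7 kJ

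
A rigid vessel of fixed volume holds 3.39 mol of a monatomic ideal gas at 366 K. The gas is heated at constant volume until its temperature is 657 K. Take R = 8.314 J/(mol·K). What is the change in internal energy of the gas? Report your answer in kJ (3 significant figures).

Constant volume ⇒ W = 0, so Q = ΔU = nCᵥΔT with Cᵥ = 3R/2 = 12.47 J/(mol·K).
ΔU = (3.39)(12.47)(657 − 366) = 12303 J.

ΔU ≈ 12.3 kJ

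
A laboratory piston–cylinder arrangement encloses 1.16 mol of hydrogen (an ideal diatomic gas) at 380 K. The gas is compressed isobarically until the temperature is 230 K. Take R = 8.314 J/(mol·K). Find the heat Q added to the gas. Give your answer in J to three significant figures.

Isobaric: W = nRΔT = (1.16)(8.314)(-150) = -1447 J.
ΔU = nCᵥΔT with Cᵥ = 5R/2: ΔU = (1.16)(20.79)(-150) = -3617 J.
Q = ΔU + W = -3617 − 1447 = -5063 J.

Q ≈ -5060 J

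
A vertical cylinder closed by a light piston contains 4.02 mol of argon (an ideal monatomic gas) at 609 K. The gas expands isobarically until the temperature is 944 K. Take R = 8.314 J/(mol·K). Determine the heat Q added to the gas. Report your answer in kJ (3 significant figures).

Isobaric: W = nRΔT = (4.02)(8.314)(335) = 11196 J.
ΔU = nCᵥΔT with Cᵥ = 3R/2: ΔU = (4.02)(12.47)(335) = 16795 J.
Q = ΔU + W = 16795 + 11196 = 27991 J.

Q ≈ 28.0 kJ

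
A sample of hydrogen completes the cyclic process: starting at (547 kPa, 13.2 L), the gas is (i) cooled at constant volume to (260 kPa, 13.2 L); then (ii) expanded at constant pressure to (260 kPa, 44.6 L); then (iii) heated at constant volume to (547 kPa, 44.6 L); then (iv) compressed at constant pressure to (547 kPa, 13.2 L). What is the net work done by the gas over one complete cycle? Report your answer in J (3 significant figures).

Constant-volume legs do no work.
W(ii) = (260)(44.6 − 13.2) = 8164 J; W(iv) = (547)(13.2 − 44.6) = -17176 J.
W_net = 8164 − 17176 = -9012 J (the counter-clockwise enclosed area).

W_net ≈ -9010 J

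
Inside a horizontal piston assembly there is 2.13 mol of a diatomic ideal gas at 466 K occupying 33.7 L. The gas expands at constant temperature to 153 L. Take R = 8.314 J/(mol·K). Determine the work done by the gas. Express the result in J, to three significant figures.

W ≈ 12500 J

Isothermal: W = nRT ln(V₂/V₁).
W = (2.13)(8.314)(466) × ln(153/33.7)
  = 8252 × 1.513
W_by_gas = 12485 J.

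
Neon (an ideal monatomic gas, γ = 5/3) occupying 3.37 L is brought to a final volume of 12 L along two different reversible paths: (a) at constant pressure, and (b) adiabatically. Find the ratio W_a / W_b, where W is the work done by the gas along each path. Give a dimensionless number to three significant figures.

W_a / W_b ≈ 2.99

Path (a) isobaric: W = P₁(V₂ − V₁) → W_a/(P₁V₁) = 2.561.
Path (b) adiabatic: W = P₁V₁(1 − (V₁/V₂)^(γ−1))/(γ−1) → W_b/(P₁V₁) = 0.8567.
W_a / W_b = 2.561 / 0.8567 = 2.989.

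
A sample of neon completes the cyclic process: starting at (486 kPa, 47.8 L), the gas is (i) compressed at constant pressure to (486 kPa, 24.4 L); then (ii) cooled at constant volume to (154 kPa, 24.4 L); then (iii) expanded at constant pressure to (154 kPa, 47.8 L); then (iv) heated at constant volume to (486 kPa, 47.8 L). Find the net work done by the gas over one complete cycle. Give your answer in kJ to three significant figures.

Constant-volume legs do no work.
W(i) = (486)(24.4 − 47.8) = -11372 J; W(iii) = (154)(47.8 − 24.4) = 3604 J.
W_net = -11372 + 3604 = -7769 J (the counter-clockwise enclosed area).

W_net ≈ -7.77 kJ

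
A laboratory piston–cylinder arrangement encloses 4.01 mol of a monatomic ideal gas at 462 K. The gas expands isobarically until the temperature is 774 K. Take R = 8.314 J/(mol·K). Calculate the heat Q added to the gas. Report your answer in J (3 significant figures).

Q ≈ 26000 J

Isobaric: W = nRΔT = (4.01)(8.314)(312) = 10402 J.
ΔU = nCᵥΔT with Cᵥ = 3R/2: ΔU = (4.01)(12.47)(312) = 15603 J.
Q = ΔU + W = 15603 + 10402 = 26005 J.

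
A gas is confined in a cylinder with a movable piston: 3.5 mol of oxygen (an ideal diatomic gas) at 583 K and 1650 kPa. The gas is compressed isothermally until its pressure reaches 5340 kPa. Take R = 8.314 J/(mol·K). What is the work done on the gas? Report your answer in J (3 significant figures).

Isothermal process: W = nRT ln(V₂/V₁) = nRT ln(P₁/P₂).
W = (3.5)(8.314)(583) × ln(1650/5340)
  = 16965 × ln(0.309) = 16965 × -1.174
W_by_gas = -19924 J; work on gas = −W_by = 19924 J.

W ≈ 19900 J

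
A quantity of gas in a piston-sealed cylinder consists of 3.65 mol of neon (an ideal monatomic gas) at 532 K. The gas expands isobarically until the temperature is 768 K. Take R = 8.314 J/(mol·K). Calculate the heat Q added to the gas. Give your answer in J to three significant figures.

Isobaric: W = nRΔT = (3.65)(8.314)(236) = 7162 J.
ΔU = nCᵥΔT with Cᵥ = 3R/2: ΔU = (3.65)(12.47)(236) = 10743 J.
Q = ΔU + W = 10743 + 7162 = 17904 J.

Q ≈ 17900 J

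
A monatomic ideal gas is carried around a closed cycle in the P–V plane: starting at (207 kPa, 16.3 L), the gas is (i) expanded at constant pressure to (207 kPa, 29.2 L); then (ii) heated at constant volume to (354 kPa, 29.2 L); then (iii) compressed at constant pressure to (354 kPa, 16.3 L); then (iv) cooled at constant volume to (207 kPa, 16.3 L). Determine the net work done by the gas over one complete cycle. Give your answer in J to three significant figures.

W_net ≈ -1900 J

Constant-volume legs do no work.
W(i) = (207)(29.2 − 16.3) = 2670 J; W(iii) = (354)(16.3 − 29.2) = -4567 J.
W_net = 2670 − 4567 = -1896 J (the counter-clockwise enclosed area).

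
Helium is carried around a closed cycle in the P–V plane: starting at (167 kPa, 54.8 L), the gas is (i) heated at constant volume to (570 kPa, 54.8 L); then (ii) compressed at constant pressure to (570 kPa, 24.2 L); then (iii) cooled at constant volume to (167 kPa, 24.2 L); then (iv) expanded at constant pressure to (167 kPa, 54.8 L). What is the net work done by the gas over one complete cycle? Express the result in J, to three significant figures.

Constant-volume legs do no work.
W(ii) = (570)(24.2 − 54.8) = -17442 J; W(iv) = (167)(54.8 − 24.2) = 5110 J.
W_net = -17442 + 5110 = -12332 J (the counter-clockwise enclosed area).

W_net ≈ -12300 J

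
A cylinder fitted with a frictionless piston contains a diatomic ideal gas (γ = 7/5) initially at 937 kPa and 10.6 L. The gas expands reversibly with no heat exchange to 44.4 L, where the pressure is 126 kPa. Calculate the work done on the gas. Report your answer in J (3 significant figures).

Adiabatic: W = (P₁V₁ − P₂V₂)/(γ − 1) with γ = 7/5.
P₁V₁ = 9932 J, P₂V₂ = 5594 J.
W = (9932 − 5594) / 0.4 = 10844 J.
Work on gas = −W_by = -10844 J.

W ≈ -10800 J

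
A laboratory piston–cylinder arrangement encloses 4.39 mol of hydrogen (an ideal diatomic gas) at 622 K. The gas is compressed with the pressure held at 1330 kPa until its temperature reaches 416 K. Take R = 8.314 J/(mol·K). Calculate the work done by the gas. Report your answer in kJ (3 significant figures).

W ≈ -7.52 kJ

Isobaric: W = P ΔV = nR ΔT.
W = (4.39)(8.314)(416 − 622) = -7519 J.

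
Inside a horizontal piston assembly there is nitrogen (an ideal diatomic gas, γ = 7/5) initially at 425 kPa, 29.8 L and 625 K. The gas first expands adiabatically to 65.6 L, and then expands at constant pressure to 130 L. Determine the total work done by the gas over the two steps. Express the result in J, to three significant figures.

W_total ≈ 17600 J

Step 1 (adiabatic): W = (P₁V₁ − P₂V₂)/(γ−1) = (12665 − 9237)/0.4 = 8570 J.
After step 1: P = 140.8 kPa, V = 65.6 L, T = 455.8 K.
Step 2 (isobaric): W = PΔV = (140.8 kPa)(130 − 65.6 L) = 9068 J.
W_total = 8570 + 9068 = 17638 J.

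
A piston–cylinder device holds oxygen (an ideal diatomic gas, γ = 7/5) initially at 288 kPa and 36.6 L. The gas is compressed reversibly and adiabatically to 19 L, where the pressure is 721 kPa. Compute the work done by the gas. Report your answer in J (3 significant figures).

Adiabatic: W = (P₁V₁ − P₂V₂)/(γ − 1) with γ = 7/5.
P₁V₁ = 10541 J, P₂V₂ = 13699 J.
W = (10541 − 13699) / 0.4 = -7895 J.

W ≈ -7900 J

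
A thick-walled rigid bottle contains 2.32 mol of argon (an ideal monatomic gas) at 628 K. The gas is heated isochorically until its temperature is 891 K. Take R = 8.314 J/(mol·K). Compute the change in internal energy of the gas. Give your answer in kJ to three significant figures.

Constant volume ⇒ W = 0, so Q = ΔU = nCᵥΔT with Cᵥ = 3R/2 = 12.47 J/(mol·K).
ΔU = (2.32)(12.47)(891 − 628) = 7609 J.

ΔU ≈ 7.61 kJ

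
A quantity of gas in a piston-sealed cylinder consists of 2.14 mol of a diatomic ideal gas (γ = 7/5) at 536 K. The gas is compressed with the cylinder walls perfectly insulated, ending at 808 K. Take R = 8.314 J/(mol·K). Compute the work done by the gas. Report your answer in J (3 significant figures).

W ≈ -12100 J

Adiabatic ⇒ Q = 0, so W_by = −ΔU = nCᵥ(T₁ − T₂).
Cᵥ = 5R/2 = 20.79 J/(mol·K).
W = (2.14)(20.79)(536 − 808) = -12099 J.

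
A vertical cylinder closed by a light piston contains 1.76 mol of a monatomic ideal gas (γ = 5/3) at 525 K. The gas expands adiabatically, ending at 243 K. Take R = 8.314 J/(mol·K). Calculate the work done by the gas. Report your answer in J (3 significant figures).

W ≈ 6190 J

Adiabatic ⇒ Q = 0, so W_by = −ΔU = nCᵥ(T₁ − T₂).
Cᵥ = 3R/2 = 12.47 J/(mol·K).
W = (1.76)(12.47)(525 − 243) = 6190 J.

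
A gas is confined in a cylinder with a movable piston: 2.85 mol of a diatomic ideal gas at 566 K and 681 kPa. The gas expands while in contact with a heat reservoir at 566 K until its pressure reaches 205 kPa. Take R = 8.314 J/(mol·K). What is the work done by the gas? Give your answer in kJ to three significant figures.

Isothermal process: W = nRT ln(V₂/V₁) = nRT ln(P₁/P₂).
W = (2.85)(8.314)(566) × ln(681/205)
  = 13411 × ln(3.322) = 13411 × 1.201
W_by_gas = 16101 J.

W ≈ 16.1 kJ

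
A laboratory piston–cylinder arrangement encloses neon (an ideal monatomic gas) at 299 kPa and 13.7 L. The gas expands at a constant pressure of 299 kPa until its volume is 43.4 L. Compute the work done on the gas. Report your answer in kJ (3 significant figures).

Isobaric: W = P ΔV.
W = (299 kPa)(43.4 − 13.7 L) = (299)(29.7) = 8880 J.
Work on gas = −W_by = -8880 J.

W ≈ -8.88 kJ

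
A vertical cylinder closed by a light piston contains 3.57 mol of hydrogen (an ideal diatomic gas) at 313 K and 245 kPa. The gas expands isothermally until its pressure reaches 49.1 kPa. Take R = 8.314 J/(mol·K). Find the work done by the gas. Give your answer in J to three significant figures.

W ≈ 14900 J

Isothermal process: W = nRT ln(V₂/V₁) = nRT ln(P₁/P₂).
W = (3.57)(8.314)(313) × ln(245/49.1)
  = 9290 × ln(4.99) = 9290 × 1.607
W_by_gas = 14933 J.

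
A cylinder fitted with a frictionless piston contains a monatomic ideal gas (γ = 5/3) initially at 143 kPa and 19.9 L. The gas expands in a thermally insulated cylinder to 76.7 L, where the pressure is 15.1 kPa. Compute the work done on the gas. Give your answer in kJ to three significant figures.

Adiabatic: W = (P₁V₁ − P₂V₂)/(γ − 1) with γ = 5/3.
P₁V₁ = 2846 J, P₂V₂ = 1158 J.
W = (2846 − 1158) / 0.6667 = 2531 J.
Work on gas = −W_by = -2531 J.

W ≈ -2.53 kJ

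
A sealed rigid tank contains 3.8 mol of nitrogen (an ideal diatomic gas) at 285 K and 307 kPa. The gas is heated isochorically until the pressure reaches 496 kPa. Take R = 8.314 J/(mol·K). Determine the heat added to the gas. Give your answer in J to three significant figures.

Q ≈ 13900 J

Constant volume ⇒ W = 0, so Q = ΔU = nCᵥΔT with Cᵥ = 5R/2 = 20.79 J/(mol·K).
At constant V, T₂/T₁ = P₂/P₁ ⇒ ΔT = T₁(P₂/P₁ − 1) = 285·(496/307 − 1) = 175.5 K.
ΔU = (3.8)(20.79)(175.5) = 13858 J.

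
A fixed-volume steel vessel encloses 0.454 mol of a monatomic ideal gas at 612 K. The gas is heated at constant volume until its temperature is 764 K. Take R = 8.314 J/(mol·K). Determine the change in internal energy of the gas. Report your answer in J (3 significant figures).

ΔU ≈ 861 J

Constant volume ⇒ W = 0, so Q = ΔU = nCᵥΔT with Cᵥ = 3R/2 = 12.47 J/(mol·K).
ΔU = (0.454)(12.47)(764 − 612) = 860.6 J.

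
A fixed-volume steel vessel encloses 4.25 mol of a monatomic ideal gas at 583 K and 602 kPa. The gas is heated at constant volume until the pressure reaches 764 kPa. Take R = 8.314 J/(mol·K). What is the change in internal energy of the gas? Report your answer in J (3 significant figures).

Constant volume ⇒ W = 0, so Q = ΔU = nCᵥΔT with Cᵥ = 3R/2 = 12.47 J/(mol·K).
At constant V, T₂/T₁ = P₂/P₁ ⇒ ΔT = T₁(P₂/P₁ − 1) = 583·(764/602 − 1) = 156.9 K.
ΔU = (4.25)(12.47)(156.9) = 8315 J.

ΔU ≈ 8320 J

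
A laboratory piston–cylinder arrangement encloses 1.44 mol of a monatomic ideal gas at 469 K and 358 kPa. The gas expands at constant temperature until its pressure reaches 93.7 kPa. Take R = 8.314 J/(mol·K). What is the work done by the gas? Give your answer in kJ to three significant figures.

Isothermal process: W = nRT ln(V₂/V₁) = nRT ln(P₁/P₂).
W = (1.44)(8.314)(469) × ln(358/93.7)
  = 5615 × ln(3.821) = 5615 × 1.34
W_by_gas = 7526 J.

W ≈ 7.53 kJ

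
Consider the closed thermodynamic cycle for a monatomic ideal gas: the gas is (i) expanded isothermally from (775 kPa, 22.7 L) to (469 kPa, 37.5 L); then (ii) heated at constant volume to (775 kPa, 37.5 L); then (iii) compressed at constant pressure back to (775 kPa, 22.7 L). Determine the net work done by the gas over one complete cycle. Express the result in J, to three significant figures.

W_net ≈ -2640 J

Leg (i): W = PᵢVᵢ ln(V_f/Vᵢ) = (17592) ln(37.5/22.7) = 8831 J.
Leg (ii): W = 0.
Leg (iii): W = PΔV = (775)(22.7 − 37.5) = -11470 J.
W_net = 8831 − 11470 = -2639 J.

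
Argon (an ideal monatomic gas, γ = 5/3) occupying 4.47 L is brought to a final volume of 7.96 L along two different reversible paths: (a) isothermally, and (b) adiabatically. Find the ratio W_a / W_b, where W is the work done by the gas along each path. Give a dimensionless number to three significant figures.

Path (a) isothermal: W = P₁V₁ ln(V₂/V₁) → W_a/(P₁V₁) = 0.577.
Path (b) adiabatic: W = P₁V₁(1 − (V₁/V₂)^(γ−1))/(γ−1) → W_b/(P₁V₁) = 0.479.
W_a / W_b = 0.577 / 0.479 = 1.205.

W_a / W_b ≈ 1.20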